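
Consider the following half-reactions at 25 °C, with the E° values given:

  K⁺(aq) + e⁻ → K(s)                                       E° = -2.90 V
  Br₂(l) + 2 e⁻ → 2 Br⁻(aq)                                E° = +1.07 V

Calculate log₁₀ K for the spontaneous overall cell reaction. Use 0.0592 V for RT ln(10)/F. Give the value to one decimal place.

Cathode: Br₂/Br⁻; anode: K⁺/K. E°cell = +3.97 V, n = 2.
log K = nE°cell / 0.0592 = (2)(+3.97) / 0.0592 = 134.1.

134.1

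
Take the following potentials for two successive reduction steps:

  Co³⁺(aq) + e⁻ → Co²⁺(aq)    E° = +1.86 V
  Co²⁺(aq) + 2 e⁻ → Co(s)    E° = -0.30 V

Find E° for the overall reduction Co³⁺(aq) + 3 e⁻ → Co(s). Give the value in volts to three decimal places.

Standard free energies of sequential steps add: ΔG°₃ = ΔG°₁ + ΔG°₂, so n₃E°₃ = n₁E°₁ + n₂E°₂.
E°₃ = (1×+1.86 + 2×-0.30) / 3 = (+1.260) / 3 = +0.420 V.

+0.420 V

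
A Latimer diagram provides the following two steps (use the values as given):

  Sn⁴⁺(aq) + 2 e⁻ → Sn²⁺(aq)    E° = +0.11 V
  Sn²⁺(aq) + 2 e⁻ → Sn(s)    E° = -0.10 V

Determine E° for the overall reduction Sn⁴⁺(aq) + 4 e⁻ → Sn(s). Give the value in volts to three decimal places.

Since ΔG° = −nFE° is additive over sequential reductions, n₃E°₃ = n₁E°₁ + n₂E°₂.
E°₃ = (2×+0.11 + 2×-0.10) / 4 = (+0.020) / 4 = +0.005 V.

+0.005 V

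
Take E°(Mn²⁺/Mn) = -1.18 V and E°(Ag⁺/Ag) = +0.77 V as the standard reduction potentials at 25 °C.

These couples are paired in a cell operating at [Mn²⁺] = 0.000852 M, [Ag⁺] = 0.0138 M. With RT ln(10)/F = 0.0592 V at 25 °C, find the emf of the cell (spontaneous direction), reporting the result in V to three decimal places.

+1.931 V

Ag⁺/Ag is the cathode (higher E°), Mn²⁺/Mn the anode: E°cell = +0.77 − (-1.18) = +1.95 V, n = 2.
Overall: 2 Ag⁺(aq) + Mn(s) → 2 Ag(s) + Mn²⁺(aq)
Q = [Mn²⁺] / ([Ag⁺]^2); log Q = 0.651.
E = E° − (0.0592/n) log Q = +1.95 − (0.0592/2)(0.651) = +1.931 V.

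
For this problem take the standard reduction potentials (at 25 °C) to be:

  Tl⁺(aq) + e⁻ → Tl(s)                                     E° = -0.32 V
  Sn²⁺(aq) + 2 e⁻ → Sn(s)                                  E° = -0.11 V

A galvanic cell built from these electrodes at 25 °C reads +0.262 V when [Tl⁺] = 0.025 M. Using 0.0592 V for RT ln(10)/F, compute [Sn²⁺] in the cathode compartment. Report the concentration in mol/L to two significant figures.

Sn²⁺/Sn is the cathode, Tl⁺/Tl the anode: E°cell = +0.21 V, n = 2.
Overall reaction: Sn²⁺(aq) + 2 Tl(s) → Sn(s) + 2 Tl⁺(aq); Q = [Tl⁺]^2/[Sn²⁺]^1.
From E = E° − (0.0592/n) log Q: log Q = (E° − E)·n/0.0592 = (+0.21 − (+0.262))·2/0.0592 = -1.7568.
So 1·log[Sn²⁺] = 2·log(0.025) − log Q = -3.2041 − (-1.7568) = -1.4473; [Sn²⁺] = 10^(-1.4473) ≈ 0.036 M.

0.036 M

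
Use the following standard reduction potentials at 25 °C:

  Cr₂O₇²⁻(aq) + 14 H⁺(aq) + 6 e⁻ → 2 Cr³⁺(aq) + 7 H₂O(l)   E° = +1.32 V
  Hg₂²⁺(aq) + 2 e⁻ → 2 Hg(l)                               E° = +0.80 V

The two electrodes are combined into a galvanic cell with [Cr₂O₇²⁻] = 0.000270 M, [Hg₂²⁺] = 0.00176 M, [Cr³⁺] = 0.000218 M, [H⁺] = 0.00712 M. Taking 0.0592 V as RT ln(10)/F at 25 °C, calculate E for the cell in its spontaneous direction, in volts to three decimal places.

Cr₂O₇²⁻/Cr³⁺ is the cathode (higher E°), Hg₂²⁺/Hg the anode: E°cell = +1.32 − (+0.80) = +0.52 V, n = 6.
Overall: Cr₂O₇²⁻(aq) + 14 H⁺(aq) + 6 Hg(l) → 2 Cr³⁺(aq) + 7 H₂O(l) + 3 Hg₂²⁺(aq)
Q = [Cr³⁺]^2·[Hg₂²⁺]^3 / ([Cr₂O₇²⁻]·[H⁺]^14); log Q = 18.047.
E = E° − (0.0592/n) log Q = +0.52 − (0.0592/6)(18.047) = +0.342 V.

+0.342 V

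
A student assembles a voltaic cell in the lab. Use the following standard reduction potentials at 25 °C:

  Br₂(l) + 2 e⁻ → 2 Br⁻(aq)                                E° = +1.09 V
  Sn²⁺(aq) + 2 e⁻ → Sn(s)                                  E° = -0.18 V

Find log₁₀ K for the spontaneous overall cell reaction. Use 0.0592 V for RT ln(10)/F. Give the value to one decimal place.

Cathode: Br₂/Br⁻; anode: Sn²⁺/Sn. E°cell = +1.27 V, n = 2.
log K = nE°cell / 0.0592 = (2)(+1.27) / 0.0592 = 42.9.

42.9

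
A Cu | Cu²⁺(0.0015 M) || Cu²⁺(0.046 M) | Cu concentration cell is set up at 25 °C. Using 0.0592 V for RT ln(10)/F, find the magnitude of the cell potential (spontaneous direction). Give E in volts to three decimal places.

+0.044 V

For a concentration cell E°cell = 0. The 0.046 M side is the cathode (reduction is favoured where [Cu²⁺] is higher).
With n = 2, E = −(0.0592/2) log([Cu²⁺]ₐₙ/[Cu²⁺]꜀ₐₜ) = −(0.0592/2) log(0.0015/0.046) = −(0.0592/2)(-1.487) = +0.044 V.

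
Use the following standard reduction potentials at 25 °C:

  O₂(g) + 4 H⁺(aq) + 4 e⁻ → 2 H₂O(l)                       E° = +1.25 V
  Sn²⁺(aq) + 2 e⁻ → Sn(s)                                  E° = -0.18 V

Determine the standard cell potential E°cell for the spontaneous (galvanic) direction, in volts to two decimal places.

+1.43 V

The O₂/H₂O couple has the higher reduction potential, so it is the cathode; Sn²⁺/Sn is oxidised at the anode.
E°cell = E°(cathode) − E°(anode) = (+1.25) − (-0.18) = +1.43 V.
Since E°cell > 0, the reaction is spontaneous under standard conditions.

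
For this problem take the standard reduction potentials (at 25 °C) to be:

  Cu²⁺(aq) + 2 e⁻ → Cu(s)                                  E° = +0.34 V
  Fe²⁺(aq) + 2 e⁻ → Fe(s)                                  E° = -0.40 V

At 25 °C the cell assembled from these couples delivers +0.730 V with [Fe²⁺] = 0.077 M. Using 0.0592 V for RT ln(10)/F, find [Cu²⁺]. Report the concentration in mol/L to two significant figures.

0.035 M

Cu²⁺/Cu is the cathode, Fe²⁺/Fe the anode: E°cell = +0.74 V, n = 2.
Overall reaction: Cu²⁺(aq) + Fe(s) → Cu(s) + Fe²⁺(aq); Q = [Fe²⁺]^1/[Cu²⁺]^1.
From E = E° − (0.0592/n) log Q: log Q = (E° − E)·n/0.0592 = (+0.74 − (+0.730))·2/0.0592 = 0.3378.
So 1·log[Cu²⁺] = 1·log(0.077) − log Q = -1.1135 − (0.3378) = -1.4513; [Cu²⁺] = 10^(-1.4513) ≈ 0.035 M.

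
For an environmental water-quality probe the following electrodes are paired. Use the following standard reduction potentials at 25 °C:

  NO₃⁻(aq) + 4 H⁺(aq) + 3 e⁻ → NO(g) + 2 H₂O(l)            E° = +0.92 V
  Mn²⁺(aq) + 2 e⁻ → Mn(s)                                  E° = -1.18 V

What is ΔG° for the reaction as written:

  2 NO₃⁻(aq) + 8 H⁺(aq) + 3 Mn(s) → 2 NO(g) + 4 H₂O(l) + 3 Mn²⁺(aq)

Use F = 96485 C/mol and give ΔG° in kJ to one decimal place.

-1215.7 kJ

As written, NO₃⁻/NO is reduced (cathode) and Mn²⁺/Mn is oxidised (anode), so E°cell = (+0.92) − (-1.18) = +2.10 V.
Balancing electrons gives n = 6.
ΔG° = −nFE° = −(6)(96485)(+2.10) = -1,215,711 J = -1215.7 kJ.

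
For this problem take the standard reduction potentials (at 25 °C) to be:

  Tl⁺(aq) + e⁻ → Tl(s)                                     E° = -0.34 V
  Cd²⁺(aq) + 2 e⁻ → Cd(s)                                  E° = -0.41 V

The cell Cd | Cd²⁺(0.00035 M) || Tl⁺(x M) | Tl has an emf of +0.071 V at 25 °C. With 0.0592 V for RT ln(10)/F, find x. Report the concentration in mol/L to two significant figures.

0.019 M

Tl⁺/Tl is the cathode, Cd²⁺/Cd the anode: E°cell = +0.07 V, n = 2.
Overall reaction: 2 Tl⁺(aq) + Cd(s) → 2 Tl(s) + Cd²⁺(aq); Q = [Cd²⁺]^1/[Tl⁺]^2.
From E = E° − (0.0592/n) log Q: log Q = (E° − E)·n/0.0592 = (+0.07 − (+0.071))·2/0.0592 = -0.0338.
So 2·log[Tl⁺] = 1·log(0.00035) − log Q = -3.4559 − (-0.0338) = -3.4221; log[Tl⁺] = -3.4221 / 2 = -1.7110; [Tl⁺] = 10^(-1.7110) ≈ 0.019 M.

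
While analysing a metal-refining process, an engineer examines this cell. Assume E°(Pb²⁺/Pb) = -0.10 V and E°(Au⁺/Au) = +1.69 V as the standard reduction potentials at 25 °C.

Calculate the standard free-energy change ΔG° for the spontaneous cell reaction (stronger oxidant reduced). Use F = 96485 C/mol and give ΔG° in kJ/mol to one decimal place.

-345.4 kJ/mol

Au⁺/Au (E° = +1.69 V) is the cathode; Pb²⁺/Pb (E° = -0.10 V) is the anode, so E°cell = +1.79 V.
Balancing electrons gives n = 2 (lcm of 1 and 2).
ΔG° = −nFE° = −(2)(96485)(+1.79) = -345,416 J = -345.4 kJ/mol.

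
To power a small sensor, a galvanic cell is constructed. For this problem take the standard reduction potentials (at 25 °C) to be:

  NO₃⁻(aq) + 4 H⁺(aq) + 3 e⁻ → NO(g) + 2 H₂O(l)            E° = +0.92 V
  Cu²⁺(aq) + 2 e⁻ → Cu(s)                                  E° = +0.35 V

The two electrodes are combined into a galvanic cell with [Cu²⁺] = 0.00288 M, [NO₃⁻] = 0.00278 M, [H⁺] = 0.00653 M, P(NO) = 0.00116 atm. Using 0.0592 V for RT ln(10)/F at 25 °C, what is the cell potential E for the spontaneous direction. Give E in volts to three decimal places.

+0.480 V

NO₃⁻/NO is the cathode (higher E°), Cu²⁺/Cu the anode: E°cell = +0.92 − (+0.35) = +0.57 V, n = 6.
Overall: 2 NO₃⁻(aq) + 8 H⁺(aq) + 3 Cu(s) → 2 NO(g) + 4 H₂O(l) + 3 Cu²⁺(aq)
Q = P(NO)^2·[Cu²⁺]^3 / ([NO₃⁻]^2·[H⁺]^8); log Q = 9.100.
E = E° − (0.0592/n) log Q = +0.57 − (0.0592/6)(9.100) = +0.480 V.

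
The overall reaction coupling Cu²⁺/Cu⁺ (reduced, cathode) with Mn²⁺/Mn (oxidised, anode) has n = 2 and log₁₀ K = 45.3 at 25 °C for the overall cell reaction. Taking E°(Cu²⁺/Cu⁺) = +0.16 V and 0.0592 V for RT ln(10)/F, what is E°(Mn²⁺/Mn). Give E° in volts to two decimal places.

-1.18 V

E°cell = (0.0592/n)·log K = (0.0592/2)(45.3) = +1.341 V.
Since Cu²⁺/Cu⁺ is the cathode and Mn²⁺/Mn the anode, E°cell = E°(Cu²⁺/Cu⁺) − E°(Mn²⁺/Mn).
So E°(Mn²⁺/Mn) = E°(Cu²⁺/Cu⁺) − E°cell = (+0.16) − (+1.341) = -1.18 V.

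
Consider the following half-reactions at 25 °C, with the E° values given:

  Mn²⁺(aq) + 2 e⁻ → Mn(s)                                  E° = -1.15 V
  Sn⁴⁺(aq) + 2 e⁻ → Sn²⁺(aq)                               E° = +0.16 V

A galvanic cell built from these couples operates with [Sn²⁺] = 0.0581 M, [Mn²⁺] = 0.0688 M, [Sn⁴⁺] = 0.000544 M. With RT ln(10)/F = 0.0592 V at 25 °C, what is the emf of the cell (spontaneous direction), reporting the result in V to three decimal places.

+1.284 V

Sn⁴⁺/Sn²⁺ is the cathode (higher E°), Mn²⁺/Mn the anode: E°cell = +0.16 − (-1.15) = +1.31 V, n = 2.
Overall: Sn⁴⁺(aq) + Mn(s) → Sn²⁺(aq) + Mn²⁺(aq)
Q = [Sn²⁺]·[Mn²⁺] / ([Sn⁴⁺]); log Q = 0.866.
E = E° − (0.0592/n) log Q = +1.31 − (0.0592/2)(0.866) = +1.284 V.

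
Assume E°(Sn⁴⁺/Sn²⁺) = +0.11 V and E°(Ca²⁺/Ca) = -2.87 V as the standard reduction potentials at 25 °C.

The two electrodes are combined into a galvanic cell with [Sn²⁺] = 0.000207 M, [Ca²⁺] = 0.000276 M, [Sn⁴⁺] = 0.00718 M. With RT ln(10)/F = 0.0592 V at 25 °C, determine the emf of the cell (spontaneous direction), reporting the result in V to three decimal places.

+3.131 V

Sn⁴⁺/Sn²⁺ is the cathode (higher E°), Ca²⁺/Ca the anode: E°cell = +0.11 − (-2.87) = +2.98 V, n = 2.
Overall: Sn⁴⁺(aq) + Ca(s) → Sn²⁺(aq) + Ca²⁺(aq)
Q = [Sn²⁺]·[Ca²⁺] / ([Sn⁴⁺]); log Q = -5.099.
E = E° − (0.0592/n) log Q = +2.98 − (0.0592/2)(-5.099) = +3.131 V.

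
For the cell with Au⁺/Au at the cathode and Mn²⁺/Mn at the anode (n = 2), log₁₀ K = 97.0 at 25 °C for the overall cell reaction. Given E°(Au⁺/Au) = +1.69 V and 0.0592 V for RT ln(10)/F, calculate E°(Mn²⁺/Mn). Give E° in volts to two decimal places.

E°cell = (0.0592/n)·log K = (0.0592/2)(97.0) = +2.871 V.
Since Au⁺/Au is the cathode and Mn²⁺/Mn the anode, E°cell = E°(Au⁺/Au) − E°(Mn²⁺/Mn).
So E°(Mn²⁺/Mn) = E°(Au⁺/Au) − E°cell = (+1.69) − (+2.871) = -1.18 V.

-1.18 V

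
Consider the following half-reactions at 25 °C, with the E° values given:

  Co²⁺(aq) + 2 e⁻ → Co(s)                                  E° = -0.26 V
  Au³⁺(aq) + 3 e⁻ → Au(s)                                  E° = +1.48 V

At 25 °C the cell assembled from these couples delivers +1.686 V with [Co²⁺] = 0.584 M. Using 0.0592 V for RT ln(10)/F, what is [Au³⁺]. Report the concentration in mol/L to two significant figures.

0.00082 M

Au³⁺/Au is the cathode, Co²⁺/Co the anode: E°cell = +1.74 V, n = 6.
Overall reaction: 2 Au³⁺(aq) + 3 Co(s) → 2 Au(s) + 3 Co²⁺(aq); Q = [Co²⁺]^3/[Au³⁺]^2.
From E = E° − (0.0592/n) log Q: log Q = (E° − E)·n/0.0592 = (+1.74 − (+1.686))·6/0.0592 = 5.4730.
So 2·log[Au³⁺] = 3·log(0.584) − log Q = -0.7008 − (5.4730) = -6.1738; log[Au³⁺] = -6.1738 / 2 = -3.0869; [Au³⁺] = 10^(-3.0869) ≈ 0.00082 M.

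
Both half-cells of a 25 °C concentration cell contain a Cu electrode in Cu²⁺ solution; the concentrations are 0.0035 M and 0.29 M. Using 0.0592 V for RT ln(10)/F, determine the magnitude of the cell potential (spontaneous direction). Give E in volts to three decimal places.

+0.057 V

For a concentration cell E°cell = 0. The 0.29 M side is the cathode (reduction is favoured where [Cu²⁺] is higher).
With n = 2, E = −(0.0592/2) log([Cu²⁺]ₐₙ/[Cu²⁺]꜀ₐₜ) = −(0.0592/2) log(0.0035/0.29) = −(0.0592/2)(-1.918) = +0.057 V.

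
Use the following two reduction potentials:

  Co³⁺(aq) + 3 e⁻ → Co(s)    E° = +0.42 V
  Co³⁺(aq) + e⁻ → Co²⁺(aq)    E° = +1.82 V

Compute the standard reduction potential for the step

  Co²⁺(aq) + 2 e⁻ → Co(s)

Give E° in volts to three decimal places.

Sequential free energies add, so n₃E°₃ = n₁E°₁ + n₂E°₂.
With n₃ = 3, and the known step contributing 1×(+1.82) V, the unknown satisfies 2·E° = 3×(+0.42) − 1×(+1.82) = -0.560.
E° = -0.560 / 2 = -0.280 V.

-0.280 V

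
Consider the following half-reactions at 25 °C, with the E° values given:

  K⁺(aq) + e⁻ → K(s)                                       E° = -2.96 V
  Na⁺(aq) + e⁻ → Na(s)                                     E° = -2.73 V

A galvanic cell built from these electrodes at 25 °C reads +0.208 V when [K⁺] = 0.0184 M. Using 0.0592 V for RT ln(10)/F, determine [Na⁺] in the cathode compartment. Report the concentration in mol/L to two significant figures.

0.0078 M

Na⁺/Na is the cathode, K⁺/K the anode: E°cell = +0.23 V, n = 1.
Overall reaction: Na⁺(aq) + K(s) → Na(s) + K⁺(aq); Q = [K⁺]^1/[Na⁺]^1.
From E = E° − (0.0592/n) log Q: log Q = (E° − E)·n/0.0592 = (+0.23 − (+0.208))·1/0.0592 = 0.3716.
So 1·log[Na⁺] = 1·log(0.0184) − log Q = -1.7352 − (0.3716) = -2.1068; [Na⁺] = 10^(-2.1068) ≈ 0.0078 M.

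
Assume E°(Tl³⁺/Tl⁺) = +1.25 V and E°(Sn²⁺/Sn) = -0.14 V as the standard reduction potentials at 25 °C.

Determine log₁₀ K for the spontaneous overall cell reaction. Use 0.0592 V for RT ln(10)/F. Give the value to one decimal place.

Cathode: Tl³⁺/Tl⁺; anode: Sn²⁺/Sn. E°cell = +1.39 V, n = 2.
log K = nE°cell / 0.0592 = (2)(+1.39) / 0.0592 = 47.0.

47.0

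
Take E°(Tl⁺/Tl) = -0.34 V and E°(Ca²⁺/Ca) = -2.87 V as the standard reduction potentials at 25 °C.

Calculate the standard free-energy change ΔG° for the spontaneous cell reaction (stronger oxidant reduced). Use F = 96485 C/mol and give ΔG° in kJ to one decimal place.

Tl⁺/Tl (E° = -0.34 V) is the cathode; Ca²⁺/Ca (E° = -2.87 V) is the anode, so E°cell = +2.53 V.
Balancing electrons gives n = 2 (lcm of 1 and 2).
ΔG° = −nFE° = −(2)(96485)(+2.53) = -488,214 J = -488.2 kJ.

-488.2 kJ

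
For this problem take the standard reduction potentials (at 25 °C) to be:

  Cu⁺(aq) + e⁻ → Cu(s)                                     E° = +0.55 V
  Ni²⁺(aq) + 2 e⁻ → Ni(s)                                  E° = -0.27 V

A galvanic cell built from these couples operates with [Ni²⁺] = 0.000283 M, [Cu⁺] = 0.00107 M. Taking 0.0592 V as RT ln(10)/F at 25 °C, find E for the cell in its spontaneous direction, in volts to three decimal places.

Cu⁺/Cu is the cathode (higher E°), Ni²⁺/Ni the anode: E°cell = +0.55 − (-0.27) = +0.82 V, n = 2.
Overall: 2 Cu⁺(aq) + Ni(s) → 2 Cu(s) + Ni²⁺(aq)
Q = [Ni²⁺] / ([Cu⁺]^2); log Q = 2.393.
E = E° − (0.0592/n) log Q = +0.82 − (0.0592/2)(2.393) = +0.749 V.

+0.749 V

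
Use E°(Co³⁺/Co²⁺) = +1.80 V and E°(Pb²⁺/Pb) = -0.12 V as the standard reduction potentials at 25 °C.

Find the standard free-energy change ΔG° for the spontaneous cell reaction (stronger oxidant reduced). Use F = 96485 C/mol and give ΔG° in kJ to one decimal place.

Co³⁺/Co²⁺ (E° = +1.80 V) is the cathode; Pb²⁺/Pb (E° = -0.12 V) is the anode, so E°cell = +1.92 V.
Balancing electrons gives n = 2 (lcm of 1 and 2).
ΔG° = −nFE° = −(2)(96485)(+1.92) = -370,502 J = -370.5 kJ.

-370.5 kJ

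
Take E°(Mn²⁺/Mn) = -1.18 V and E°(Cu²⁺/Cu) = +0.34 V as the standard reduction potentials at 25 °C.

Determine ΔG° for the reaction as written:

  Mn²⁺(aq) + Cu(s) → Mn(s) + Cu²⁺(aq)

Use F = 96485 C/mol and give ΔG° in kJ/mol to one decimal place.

As written, Mn²⁺/Mn is reduced (cathode) and Cu²⁺/Cu is oxidised (anode), so E°cell = (-1.18) − (+0.34) = -1.52 V.
Balancing electrons gives n = 2.
ΔG° = −nFE° = −(2)(96485)(-1.52) = 293,314 J = +293.3 kJ/mol.

+293.3 kJ/mol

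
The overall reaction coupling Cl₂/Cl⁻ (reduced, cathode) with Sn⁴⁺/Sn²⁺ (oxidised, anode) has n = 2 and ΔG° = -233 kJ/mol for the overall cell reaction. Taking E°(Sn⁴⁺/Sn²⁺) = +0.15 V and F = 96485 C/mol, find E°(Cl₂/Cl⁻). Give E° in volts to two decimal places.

+1.36 V

E°cell = −ΔG°/(nF) = −(-233×10³)/((2)(96485)) = +1.207 V.
Since Cl₂/Cl⁻ is the cathode and Sn⁴⁺/Sn²⁺ the anode, E°cell = E°(Cl₂/Cl⁻) − E°(Sn⁴⁺/Sn²⁺).
So E°(Cl₂/Cl⁻) = E°cell + E°(Sn⁴⁺/Sn²⁺) = +1.207 + (+0.15) = +1.36 V.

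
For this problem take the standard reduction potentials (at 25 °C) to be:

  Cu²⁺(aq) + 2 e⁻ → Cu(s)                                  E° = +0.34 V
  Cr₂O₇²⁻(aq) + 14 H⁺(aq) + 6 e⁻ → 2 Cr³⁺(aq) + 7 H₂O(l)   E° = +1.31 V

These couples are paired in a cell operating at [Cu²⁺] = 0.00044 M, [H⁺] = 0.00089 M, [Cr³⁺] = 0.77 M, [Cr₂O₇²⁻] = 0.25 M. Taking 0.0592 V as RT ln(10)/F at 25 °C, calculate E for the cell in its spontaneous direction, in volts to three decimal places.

Cr₂O₇²⁻/Cr³⁺ is the cathode (higher E°), Cu²⁺/Cu the anode: E°cell = +1.31 − (+0.34) = +0.97 V, n = 6.
Overall: Cr₂O₇²⁻(aq) + 14 H⁺(aq) + 3 Cu(s) → 2 Cr³⁺(aq) + 7 H₂O(l) + 3 Cu²⁺(aq)
Q = [Cr³⁺]^2·[Cu²⁺]^3 / ([Cr₂O₇²⁻]·[H⁺]^14); log Q = 33.014.
E = E° − (0.0592/n) log Q = +0.97 − (0.0592/6)(33.014) = +0.644 V.

+0.644 V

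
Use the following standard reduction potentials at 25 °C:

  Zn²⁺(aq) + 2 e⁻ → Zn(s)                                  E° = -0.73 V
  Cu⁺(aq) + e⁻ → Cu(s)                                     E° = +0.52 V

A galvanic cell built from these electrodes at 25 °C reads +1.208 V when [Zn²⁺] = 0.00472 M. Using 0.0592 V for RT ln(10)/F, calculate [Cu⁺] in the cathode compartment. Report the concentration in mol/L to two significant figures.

Cu⁺/Cu is the cathode, Zn²⁺/Zn the anode: E°cell = +1.25 V, n = 2.
Overall reaction: 2 Cu⁺(aq) + Zn(s) → 2 Cu(s) + Zn²⁺(aq); Q = [Zn²⁺]^1/[Cu⁺]^2.
From E = E° − (0.0592/n) log Q: log Q = (E° − E)·n/0.0592 = (+1.25 − (+1.208))·2/0.0592 = 1.4189.
So 2·log[Cu⁺] = 1·log(0.00472) − log Q = -2.3261 − (1.4189) = -3.7450; log[Cu⁺] = -3.7450 / 2 = -1.8725; [Cu⁺] = 10^(-1.8725) ≈ 0.013 M.

0.013 M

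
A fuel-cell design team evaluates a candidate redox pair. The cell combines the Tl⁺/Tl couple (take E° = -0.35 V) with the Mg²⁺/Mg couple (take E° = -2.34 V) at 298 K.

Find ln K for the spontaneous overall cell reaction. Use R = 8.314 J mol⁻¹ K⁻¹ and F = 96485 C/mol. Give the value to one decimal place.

155.0

Cathode: Tl⁺/Tl; anode: Mg²⁺/Mg. E°cell = (-0.35) − (-2.34) = +1.99 V, with n = 2.
ΔG° = −nFE° = −RT ln K, so ln K = nFE°/(RT) = (2)(96485)(+1.99) / ((8.314)(298)) = 154.995.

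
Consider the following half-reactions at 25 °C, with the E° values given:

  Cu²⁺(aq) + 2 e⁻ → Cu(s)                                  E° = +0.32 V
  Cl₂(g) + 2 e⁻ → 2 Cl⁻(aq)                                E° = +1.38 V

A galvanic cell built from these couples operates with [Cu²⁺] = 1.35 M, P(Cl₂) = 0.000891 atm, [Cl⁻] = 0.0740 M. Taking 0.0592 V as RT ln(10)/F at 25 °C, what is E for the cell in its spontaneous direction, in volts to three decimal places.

+1.033 V

Cl₂/Cl⁻ is the cathode (higher E°), Cu²⁺/Cu the anode: E°cell = +1.38 − (+0.32) = +1.06 V, n = 2.
Overall: Cl₂(g) + Cu(s) → 2 Cl⁻(aq) + Cu²⁺(aq)
Q = [Cl⁻]^2·[Cu²⁺] / (P(Cl₂)); log Q = 0.919.
E = E° − (0.0592/n) log Q = +1.06 − (0.0592/2)(0.919) = +1.033 V.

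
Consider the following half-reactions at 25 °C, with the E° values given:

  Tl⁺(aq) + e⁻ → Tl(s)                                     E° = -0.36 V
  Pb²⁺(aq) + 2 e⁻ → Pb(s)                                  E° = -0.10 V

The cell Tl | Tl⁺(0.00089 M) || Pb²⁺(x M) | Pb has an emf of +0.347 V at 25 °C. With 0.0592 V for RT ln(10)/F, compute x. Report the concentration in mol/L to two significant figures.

Pb²⁺/Pb is the cathode, Tl⁺/Tl the anode: E°cell = +0.26 V, n = 2.
Overall reaction: Pb²⁺(aq) + 2 Tl(s) → Pb(s) + 2 Tl⁺(aq); Q = [Tl⁺]^2/[Pb²⁺]^1.
From E = E° − (0.0592/n) log Q: log Q = (E° − E)·n/0.0592 = (+0.26 − (+0.347))·2/0.0592 = -2.9392.
So 1·log[Pb²⁺] = 2·log(0.00089) − log Q = -6.1012 − (-2.9392) = -3.1620; [Pb²⁺] = 10^(-3.1620) ≈ 0.00069 M.

0.00069 M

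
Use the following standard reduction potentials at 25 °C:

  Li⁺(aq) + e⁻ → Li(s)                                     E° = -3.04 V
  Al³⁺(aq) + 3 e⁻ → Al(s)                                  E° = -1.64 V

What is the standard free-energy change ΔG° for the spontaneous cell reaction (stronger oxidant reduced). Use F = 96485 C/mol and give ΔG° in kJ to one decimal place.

Al³⁺/Al (E° = -1.64 V) is the cathode; Li⁺/Li (E° = -3.04 V) is the anode, so E°cell = +1.40 V.
Balancing electrons gives n = 3 (lcm of 3 and 1).
ΔG° = −nFE° = −(3)(96485)(+1.40) = -405,237 J = -405.2 kJ.

-405.2 kJ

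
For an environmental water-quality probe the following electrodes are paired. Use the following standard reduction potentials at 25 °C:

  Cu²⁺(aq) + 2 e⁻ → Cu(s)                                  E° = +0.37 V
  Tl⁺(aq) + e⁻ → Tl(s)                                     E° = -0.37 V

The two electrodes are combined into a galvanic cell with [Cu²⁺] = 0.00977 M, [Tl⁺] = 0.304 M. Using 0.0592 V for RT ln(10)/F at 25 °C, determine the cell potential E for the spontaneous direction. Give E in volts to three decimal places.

Cu²⁺/Cu is the cathode (higher E°), Tl⁺/Tl the anode: E°cell = +0.37 − (-0.37) = +0.74 V, n = 2.
Overall: Cu²⁺(aq) + 2 Tl(s) → Cu(s) + 2 Tl⁺(aq)
Q = [Tl⁺]^2 / ([Cu²⁺]); log Q = 0.976.
E = E° − (0.0592/n) log Q = +0.74 − (0.0592/2)(0.976) = +0.711 V.

+0.711 V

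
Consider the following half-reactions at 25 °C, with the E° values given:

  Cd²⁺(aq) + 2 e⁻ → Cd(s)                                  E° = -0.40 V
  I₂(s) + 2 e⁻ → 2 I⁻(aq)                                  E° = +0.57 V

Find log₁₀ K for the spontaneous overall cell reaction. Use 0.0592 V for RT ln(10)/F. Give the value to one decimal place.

32.8

Cathode: I₂/I⁻; anode: Cd²⁺/Cd. E°cell = +0.97 V, n = 2.
log K = nE°cell / 0.0592 = (2)(+0.97) / 0.0592 = 32.8.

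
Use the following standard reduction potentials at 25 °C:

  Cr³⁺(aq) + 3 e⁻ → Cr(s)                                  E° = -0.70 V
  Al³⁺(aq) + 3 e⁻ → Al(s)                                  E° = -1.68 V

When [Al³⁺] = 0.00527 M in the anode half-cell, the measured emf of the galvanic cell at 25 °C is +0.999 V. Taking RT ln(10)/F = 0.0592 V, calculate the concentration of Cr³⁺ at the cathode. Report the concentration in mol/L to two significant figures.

0.048 M

Cr³⁺/Cr is the cathode, Al³⁺/Al the anode: E°cell = +0.98 V, n = 3.
Overall reaction: Cr³⁺(aq) + Al(s) → Cr(s) + Al³⁺(aq); Q = [Al³⁺]^1/[Cr³⁺]^1.
From E = E° − (0.0592/n) log Q: log Q = (E° − E)·n/0.0592 = (+0.98 − (+0.999))·3/0.0592 = -0.9628.
So 1·log[Cr³⁺] = 1·log(0.00527) − log Q = -2.2782 − (-0.9628) = -1.3154; [Cr³⁺] = 10^(-1.3154) ≈ 0.048 M.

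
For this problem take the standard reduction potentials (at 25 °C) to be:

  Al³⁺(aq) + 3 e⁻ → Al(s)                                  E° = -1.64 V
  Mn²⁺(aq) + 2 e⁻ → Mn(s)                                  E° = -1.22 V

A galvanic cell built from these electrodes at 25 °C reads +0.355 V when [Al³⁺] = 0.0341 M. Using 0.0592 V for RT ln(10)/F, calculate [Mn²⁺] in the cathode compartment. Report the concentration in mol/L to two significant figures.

0.00067 M

Mn²⁺/Mn is the cathode, Al³⁺/Al the anode: E°cell = +0.42 V, n = 6.
Overall reaction: 3 Mn²⁺(aq) + 2 Al(s) → 3 Mn(s) + 2 Al³⁺(aq); Q = [Al³⁺]^2/[Mn²⁺]^3.
From E = E° − (0.0592/n) log Q: log Q = (E° − E)·n/0.0592 = (+0.42 − (+0.355))·6/0.0592 = 6.5878.
So 3·log[Mn²⁺] = 2·log(0.0341) − log Q = -2.9345 − (6.5878) = -9.5223; log[Mn²⁺] = -9.5223 / 3 = -3.1741; [Mn²⁺] = 10^(-3.1741) ≈ 0.00067 M.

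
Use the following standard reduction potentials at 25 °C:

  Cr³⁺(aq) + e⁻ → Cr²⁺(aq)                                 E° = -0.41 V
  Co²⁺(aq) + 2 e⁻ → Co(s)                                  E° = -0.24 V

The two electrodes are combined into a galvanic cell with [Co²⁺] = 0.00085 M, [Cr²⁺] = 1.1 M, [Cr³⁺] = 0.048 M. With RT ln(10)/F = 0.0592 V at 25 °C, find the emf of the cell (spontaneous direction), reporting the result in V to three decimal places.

Co²⁺/Co is the cathode (higher E°), Cr³⁺/Cr²⁺ the anode: E°cell = -0.24 − (-0.41) = +0.17 V, n = 2.
Overall: Co²⁺(aq) + 2 Cr²⁺(aq) → Co(s) + 2 Cr³⁺(aq)
Q = [Cr³⁺]^2 / ([Co²⁺]·[Cr²⁺]^2); log Q = 0.350.
E = E° − (0.0592/n) log Q = +0.17 − (0.0592/2)(0.350) = +0.160 V.

+0.160 V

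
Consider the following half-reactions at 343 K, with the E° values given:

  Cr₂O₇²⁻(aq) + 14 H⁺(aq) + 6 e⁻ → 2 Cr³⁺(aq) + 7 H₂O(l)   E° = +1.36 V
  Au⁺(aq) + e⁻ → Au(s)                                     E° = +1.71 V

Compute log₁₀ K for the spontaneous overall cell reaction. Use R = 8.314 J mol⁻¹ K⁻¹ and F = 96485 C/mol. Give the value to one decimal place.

30.9

Cathode: Au⁺/Au; anode: Cr₂O₇²⁻/Cr³⁺. E°cell = (+1.71) − (+1.36) = +0.35 V, with n = 6.
ΔG° = −nFE° = −RT ln K, so ln K = nFE°/(RT) = (6)(96485)(+0.35) / ((8.314)(343)) = 71.052.
log₁₀ K = 71.052 / ln 10 = 30.9.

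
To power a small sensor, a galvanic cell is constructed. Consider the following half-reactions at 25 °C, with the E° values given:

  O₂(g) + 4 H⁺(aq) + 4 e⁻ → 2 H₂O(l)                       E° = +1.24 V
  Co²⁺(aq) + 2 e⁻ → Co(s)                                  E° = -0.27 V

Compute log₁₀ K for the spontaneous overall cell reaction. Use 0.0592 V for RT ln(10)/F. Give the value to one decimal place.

Cathode: O₂/H₂O; anode: Co²⁺/Co. E°cell = +1.51 V, n = 4.
log K = nE°cell / 0.0592 = (4)(+1.51) / 0.0592 = 102.0.

102.0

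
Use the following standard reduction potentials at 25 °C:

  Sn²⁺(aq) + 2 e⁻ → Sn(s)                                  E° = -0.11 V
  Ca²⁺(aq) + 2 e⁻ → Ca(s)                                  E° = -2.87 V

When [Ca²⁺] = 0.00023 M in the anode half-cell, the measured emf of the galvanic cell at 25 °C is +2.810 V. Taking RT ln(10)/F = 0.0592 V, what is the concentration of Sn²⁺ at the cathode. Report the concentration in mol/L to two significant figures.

Sn²⁺/Sn is the cathode, Ca²⁺/Ca the anode: E°cell = +2.76 V, n = 2.
Overall reaction: Sn²⁺(aq) + Ca(s) → Sn(s) + Ca²⁺(aq); Q = [Ca²⁺]^1/[Sn²⁺]^1.
From E = E° − (0.0592/n) log Q: log Q = (E° − E)·n/0.0592 = (+2.76 − (+2.810))·2/0.0592 = -1.6892.
So 1·log[Sn²⁺] = 1·log(0.00023) − log Q = -3.6383 − (-1.6892) = -1.9491; [Sn²⁺] = 10^(-1.9491) ≈ 0.011 M.

0.011 M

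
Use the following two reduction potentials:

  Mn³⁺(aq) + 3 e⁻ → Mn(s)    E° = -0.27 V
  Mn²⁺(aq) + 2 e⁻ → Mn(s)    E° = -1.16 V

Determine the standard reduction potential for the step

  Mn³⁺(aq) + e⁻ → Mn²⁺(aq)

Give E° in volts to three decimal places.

+1.510 V

Sequential free energies add, so n₃E°₃ = n₁E°₁ + n₂E°₂.
With n₃ = 3, and the known step contributing 2×(-1.16) V, the unknown satisfies 1·E° = 3×(-0.27) − 2×(-1.16) = +1.510.
E° = +1.510 / 1 = +1.510 V.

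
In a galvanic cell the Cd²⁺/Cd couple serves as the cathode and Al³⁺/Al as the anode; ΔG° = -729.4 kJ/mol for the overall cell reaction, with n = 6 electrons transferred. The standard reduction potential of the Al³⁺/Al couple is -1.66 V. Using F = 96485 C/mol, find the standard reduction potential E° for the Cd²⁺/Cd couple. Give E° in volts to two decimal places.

E°cell = −ΔG°/(nF) = −(-729.4×10³)/((6)(96485)) = +1.260 V.
Since Cd²⁺/Cd is the cathode and Al³⁺/Al the anode, E°cell = E°(Cd²⁺/Cd) − E°(Al³⁺/Al).
So E°(Cd²⁺/Cd) = E°cell + E°(Al³⁺/Al) = +1.260 + (-1.66) = -0.40 V.

-0.40 V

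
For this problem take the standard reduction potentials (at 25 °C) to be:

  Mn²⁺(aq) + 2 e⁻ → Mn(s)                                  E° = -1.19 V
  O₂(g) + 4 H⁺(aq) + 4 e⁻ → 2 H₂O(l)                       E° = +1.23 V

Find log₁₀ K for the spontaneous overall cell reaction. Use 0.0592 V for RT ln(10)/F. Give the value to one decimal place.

Cathode: O₂/H₂O; anode: Mn²⁺/Mn. E°cell = +2.42 V, n = 4.
log K = nE°cell / 0.0592 = (4)(+2.42) / 0.0592 = 163.5.

163.5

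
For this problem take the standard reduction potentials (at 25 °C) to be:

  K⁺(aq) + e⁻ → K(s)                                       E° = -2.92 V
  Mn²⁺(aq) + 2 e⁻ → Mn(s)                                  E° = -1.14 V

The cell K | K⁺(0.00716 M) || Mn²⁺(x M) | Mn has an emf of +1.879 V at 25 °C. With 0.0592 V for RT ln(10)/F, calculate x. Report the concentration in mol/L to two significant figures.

0.11 M

Mn²⁺/Mn is the cathode, K⁺/K the anode: E°cell = +1.78 V, n = 2.
Overall reaction: Mn²⁺(aq) + 2 K(s) → Mn(s) + 2 K⁺(aq); Q = [K⁺]^2/[Mn²⁺]^1.
From E = E° − (0.0592/n) log Q: log Q = (E° − E)·n/0.0592 = (+1.78 − (+1.879))·2/0.0592 = -3.3446.
So 1·log[Mn²⁺] = 2·log(0.00716) − log Q = -4.2902 − (-3.3446) = -0.9456; [Mn²⁺] = 10^(-0.9456) ≈ 0.11 M.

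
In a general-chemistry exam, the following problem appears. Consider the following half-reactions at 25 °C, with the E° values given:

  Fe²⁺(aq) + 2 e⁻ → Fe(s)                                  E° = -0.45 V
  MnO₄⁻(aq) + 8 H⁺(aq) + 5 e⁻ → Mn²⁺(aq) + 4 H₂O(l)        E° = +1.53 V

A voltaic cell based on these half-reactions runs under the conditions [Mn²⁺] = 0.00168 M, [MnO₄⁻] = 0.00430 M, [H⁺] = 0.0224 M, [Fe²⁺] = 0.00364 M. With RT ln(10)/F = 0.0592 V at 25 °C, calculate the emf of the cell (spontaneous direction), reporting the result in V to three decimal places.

MnO₄⁻/Mn²⁺ is the cathode (higher E°), Fe²⁺/Fe the anode: E°cell = +1.53 − (-0.45) = +1.98 V, n = 10.
Overall: 2 MnO₄⁻(aq) + 16 H⁺(aq) + 5 Fe(s) → 2 Mn²⁺(aq) + 8 H₂O(l) + 5 Fe²⁺(aq)
Q = [Mn²⁺]^2·[Fe²⁺]^5 / ([MnO₄⁻]^2·[H⁺]^16); log Q = 13.385.
E = E° − (0.0592/n) log Q = +1.98 − (0.0592/10)(13.385) = +1.901 V.

+1.901 V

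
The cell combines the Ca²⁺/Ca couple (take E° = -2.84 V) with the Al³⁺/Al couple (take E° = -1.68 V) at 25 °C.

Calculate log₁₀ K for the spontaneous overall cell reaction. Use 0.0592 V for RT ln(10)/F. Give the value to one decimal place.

Cathode: Al³⁺/Al; anode: Ca²⁺/Ca. E°cell = +1.16 V, n = 6.
log K = nE°cell / 0.0592 = (6)(+1.16) / 0.0592 = 117.6.

117.6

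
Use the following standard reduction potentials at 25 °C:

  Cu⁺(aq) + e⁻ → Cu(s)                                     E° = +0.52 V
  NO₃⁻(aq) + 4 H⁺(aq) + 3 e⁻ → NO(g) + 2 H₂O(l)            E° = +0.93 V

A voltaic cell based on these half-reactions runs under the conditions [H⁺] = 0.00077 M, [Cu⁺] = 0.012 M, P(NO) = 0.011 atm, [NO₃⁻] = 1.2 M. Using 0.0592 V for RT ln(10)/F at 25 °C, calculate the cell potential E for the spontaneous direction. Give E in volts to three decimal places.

+0.318 V

NO₃⁻/NO is the cathode (higher E°), Cu⁺/Cu the anode: E°cell = +0.93 − (+0.52) = +0.41 V, n = 3.
Overall: NO₃⁻(aq) + 4 H⁺(aq) + 3 Cu(s) → NO(g) + 2 H₂O(l) + 3 Cu⁺(aq)
Q = P(NO)·[Cu⁺]^3 / ([NO₃⁻]·[H⁺]^4); log Q = 4.654.
E = E° − (0.0592/n) log Q = +0.41 − (0.0592/3)(4.654) = +0.318 V.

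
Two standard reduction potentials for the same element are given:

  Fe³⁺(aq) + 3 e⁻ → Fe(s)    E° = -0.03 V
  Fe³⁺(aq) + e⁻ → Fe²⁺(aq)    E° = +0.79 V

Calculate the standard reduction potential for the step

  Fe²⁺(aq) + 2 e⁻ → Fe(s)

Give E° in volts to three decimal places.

-0.440 V

Sequential free energies add, so n₃E°₃ = n₁E°₁ + n₂E°₂.
With n₃ = 3, and the known step contributing 1×(+0.79) V, the unknown satisfies 2·E° = 3×(-0.03) − 1×(+0.79) = -0.880.
E° = -0.880 / 2 = -0.440 V.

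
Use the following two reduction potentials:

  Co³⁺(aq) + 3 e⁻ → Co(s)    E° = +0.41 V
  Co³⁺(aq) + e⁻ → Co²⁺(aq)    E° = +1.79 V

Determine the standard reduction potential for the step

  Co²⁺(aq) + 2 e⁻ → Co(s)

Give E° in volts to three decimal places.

-0.280 V

Sequential free energies add, so n₃E°₃ = n₁E°₁ + n₂E°₂.
With n₃ = 3, and the known step contributing 1×(+1.79) V, the unknown satisfies 2·E° = 3×(+0.41) − 1×(+1.79) = -0.560.
E° = -0.560 / 2 = -0.280 V.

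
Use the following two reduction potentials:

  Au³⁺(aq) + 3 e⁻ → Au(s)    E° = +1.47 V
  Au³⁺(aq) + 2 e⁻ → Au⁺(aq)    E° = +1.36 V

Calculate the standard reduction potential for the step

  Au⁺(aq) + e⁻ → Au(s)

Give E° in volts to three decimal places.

Sequential free energies add, so n₃E°₃ = n₁E°₁ + n₂E°₂.
With n₃ = 3, and the known step contributing 2×(+1.36) V, the unknown satisfies 1·E° = 3×(+1.47) − 2×(+1.36) = +1.690.
E° = +1.690 / 1 = +1.690 V.

+1.690 V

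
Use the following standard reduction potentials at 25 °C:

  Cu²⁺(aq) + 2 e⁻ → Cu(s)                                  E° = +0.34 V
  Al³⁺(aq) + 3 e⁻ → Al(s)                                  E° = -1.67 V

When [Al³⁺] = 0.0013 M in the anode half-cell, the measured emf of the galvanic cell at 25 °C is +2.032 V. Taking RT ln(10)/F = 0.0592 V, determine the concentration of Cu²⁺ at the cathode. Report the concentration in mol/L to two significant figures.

0.066 M

Cu²⁺/Cu is the cathode, Al³⁺/Al the anode: E°cell = +2.01 V, n = 6.
Overall reaction: 3 Cu²⁺(aq) + 2 Al(s) → 3 Cu(s) + 2 Al³⁺(aq); Q = [Al³⁺]^2/[Cu²⁺]^3.
From E = E° − (0.0592/n) log Q: log Q = (E° − E)·n/0.0592 = (+2.01 − (+2.032))·6/0.0592 = -2.2297.
So 3·log[Cu²⁺] = 2·log(0.0013) − log Q = -5.7721 − (-2.2297) = -3.5424; log[Cu²⁺] = -3.5424 / 3 = -1.1808; [Cu²⁺] = 10^(-1.1808) ≈ 0.066 M.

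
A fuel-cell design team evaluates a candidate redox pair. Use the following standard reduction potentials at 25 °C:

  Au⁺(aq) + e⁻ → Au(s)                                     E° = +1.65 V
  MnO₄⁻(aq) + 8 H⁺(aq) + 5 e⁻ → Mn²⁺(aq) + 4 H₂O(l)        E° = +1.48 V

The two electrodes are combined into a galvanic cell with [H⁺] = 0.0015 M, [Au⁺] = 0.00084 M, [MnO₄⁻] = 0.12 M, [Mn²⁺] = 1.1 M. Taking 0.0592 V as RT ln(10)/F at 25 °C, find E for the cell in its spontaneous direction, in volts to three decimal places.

+0.267 V

Au⁺/Au is the cathode (higher E°), MnO₄⁻/Mn²⁺ the anode: E°cell = +1.65 − (+1.48) = +0.17 V, n = 5.
Overall: 5 Au⁺(aq) + Mn²⁺(aq) + 4 H₂O(l) → 5 Au(s) + MnO₄⁻(aq) + 8 H⁺(aq)
Q = [MnO₄⁻]·[H⁺]^8 / ([Au⁺]^5·[Mn²⁺]); log Q = -8.175.
E = E° − (0.0592/n) log Q = +0.17 − (0.0592/5)(-8.175) = +0.267 V.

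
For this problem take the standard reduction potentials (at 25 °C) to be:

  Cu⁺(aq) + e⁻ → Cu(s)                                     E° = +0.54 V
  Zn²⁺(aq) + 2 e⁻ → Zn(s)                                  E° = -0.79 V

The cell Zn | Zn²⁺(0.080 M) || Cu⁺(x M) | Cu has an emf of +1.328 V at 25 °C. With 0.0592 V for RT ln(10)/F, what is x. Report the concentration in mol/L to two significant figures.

0.26 M

Cu⁺/Cu is the cathode, Zn²⁺/Zn the anode: E°cell = +1.33 V, n = 2.
Overall reaction: 2 Cu⁺(aq) + Zn(s) → 2 Cu(s) + Zn²⁺(aq); Q = [Zn²⁺]^1/[Cu⁺]^2.
From E = E° − (0.0592/n) log Q: log Q = (E° − E)·n/0.0592 = (+1.33 − (+1.328))·2/0.0592 = 0.0676.
So 2·log[Cu⁺] = 1·log(0.08) − log Q = -1.0969 − (0.0676) = -1.1645; log[Cu⁺] = -1.1645 / 2 = -0.5823; [Cu⁺] = 10^(-0.5823) ≈ 0.26 M.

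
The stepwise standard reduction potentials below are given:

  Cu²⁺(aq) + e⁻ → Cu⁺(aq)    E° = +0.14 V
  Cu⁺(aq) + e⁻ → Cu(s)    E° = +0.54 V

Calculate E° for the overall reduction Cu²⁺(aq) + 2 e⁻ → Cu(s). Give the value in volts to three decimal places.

+0.340 V

Since ΔG° = −nFE° is additive over sequential reductions, n₃E°₃ = n₁E°₁ + n₂E°₂.
E°₃ = (1×+0.14 + 1×+0.54) / 2 = (+0.680) / 2 = +0.340 V.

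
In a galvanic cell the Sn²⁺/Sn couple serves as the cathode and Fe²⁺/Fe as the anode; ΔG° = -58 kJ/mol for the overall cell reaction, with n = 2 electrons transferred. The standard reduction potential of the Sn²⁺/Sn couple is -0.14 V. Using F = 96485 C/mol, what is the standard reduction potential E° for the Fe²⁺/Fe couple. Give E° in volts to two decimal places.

E°cell = −ΔG°/(nF) = −(-58×10³)/((2)(96485)) = +0.301 V.
Since Sn²⁺/Sn is the cathode and Fe²⁺/Fe the anode, E°cell = E°(Sn²⁺/Sn) − E°(Fe²⁺/Fe).
So E°(Fe²⁺/Fe) = E°(Sn²⁺/Sn) − E°cell = (-0.14) − (+0.301) = -0.44 V.

-0.44 V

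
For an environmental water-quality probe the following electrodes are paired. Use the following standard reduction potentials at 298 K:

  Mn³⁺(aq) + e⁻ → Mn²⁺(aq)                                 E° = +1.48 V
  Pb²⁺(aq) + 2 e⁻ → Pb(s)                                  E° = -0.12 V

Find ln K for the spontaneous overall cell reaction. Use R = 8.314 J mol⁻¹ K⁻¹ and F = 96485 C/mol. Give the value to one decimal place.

124.6

Cathode: Mn³⁺/Mn²⁺; anode: Pb²⁺/Pb. E°cell = (+1.48) − (-0.12) = +1.60 V, with n = 2.
ΔG° = −nFE° = −RT ln K, so ln K = nFE°/(RT) = (2)(96485)(+1.60) / ((8.314)(298)) = 124.619.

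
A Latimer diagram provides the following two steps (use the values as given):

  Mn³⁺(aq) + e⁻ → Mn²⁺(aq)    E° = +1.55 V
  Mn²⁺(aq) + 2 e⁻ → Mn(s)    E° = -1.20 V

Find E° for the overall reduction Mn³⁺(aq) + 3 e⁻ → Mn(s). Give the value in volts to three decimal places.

-0.283 V

Since ΔG° = −nFE° is additive over sequential reductions, n₃E°₃ = n₁E°₁ + n₂E°₂.
E°₃ = (1×+1.55 + 2×-1.20) / 3 = (-0.850) / 3 = -0.283 V.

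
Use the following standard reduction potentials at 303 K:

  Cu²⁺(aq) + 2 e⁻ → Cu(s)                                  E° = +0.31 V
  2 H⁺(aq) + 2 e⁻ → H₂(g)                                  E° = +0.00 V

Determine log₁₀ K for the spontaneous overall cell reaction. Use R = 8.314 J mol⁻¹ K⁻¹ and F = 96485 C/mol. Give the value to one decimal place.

10.3

Cathode: Cu²⁺/Cu; anode: H⁺/H₂. E°cell = (+0.31) − (+0.00) = +0.31 V, with n = 2.
ΔG° = −nFE° = −RT ln K, so ln K = nFE°/(RT) = (2)(96485)(+0.31) / ((8.314)(303)) = 23.746.
log₁₀ K = 23.746 / ln 10 = 10.3.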